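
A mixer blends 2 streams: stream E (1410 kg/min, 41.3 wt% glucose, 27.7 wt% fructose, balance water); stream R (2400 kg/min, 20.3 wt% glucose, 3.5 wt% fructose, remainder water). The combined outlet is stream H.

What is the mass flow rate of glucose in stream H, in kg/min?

1070 kg/min

glucose out = glucose in = 1410×0.413 + 2400×0.203 = 1069.5 kg/min.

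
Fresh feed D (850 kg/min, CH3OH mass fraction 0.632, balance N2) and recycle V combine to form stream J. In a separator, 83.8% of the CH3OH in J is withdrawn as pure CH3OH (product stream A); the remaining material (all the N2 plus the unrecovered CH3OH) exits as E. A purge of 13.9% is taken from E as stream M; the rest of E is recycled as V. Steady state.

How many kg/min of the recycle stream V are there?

2025 kg/min

N2 enters only via D and leaves only via the purge: 850×0.368 = 0.139×(N2 in E), and the separator passes all N2, so N2 in J = N2 in E = 2250.4 kg/min.
CH3OH in J: m_A = 850×0.632 + (1−0.139)·(1−0.838)·m_A, so m_A = 537.2/0.8605 = 624.28 kg/min.
E = (1−0.838)×624.28 + 2250.4 = 2351.5 kg/min.
Recycle V = (1−0.139)×2351.5 = 2024.6 kg/min.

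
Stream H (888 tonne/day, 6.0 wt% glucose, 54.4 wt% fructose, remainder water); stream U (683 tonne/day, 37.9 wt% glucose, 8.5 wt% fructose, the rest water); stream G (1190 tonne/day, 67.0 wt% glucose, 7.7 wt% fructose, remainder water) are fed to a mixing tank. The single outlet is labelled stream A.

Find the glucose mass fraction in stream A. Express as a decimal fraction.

Total flow out = 888 + 683 + 1190 = 2761 tonne/day.
glucose in = 888×0.060 + 683×0.379 + 1190×0.670 = 1109.4 tonne/day.
glucose mass fraction in A = 1109.4/2761 = 0.4018.

0.4018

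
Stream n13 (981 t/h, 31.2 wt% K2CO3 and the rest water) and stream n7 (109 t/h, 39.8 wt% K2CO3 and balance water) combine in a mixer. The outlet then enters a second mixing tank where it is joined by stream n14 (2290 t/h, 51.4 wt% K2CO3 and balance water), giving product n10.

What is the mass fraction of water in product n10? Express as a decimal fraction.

0.548

Overall, product flow = 3380 t/h.
water in = 981×0.688 + 109×0.602 + 2290×0.486 = 1853.5 t/h.
water fraction in n10 = 0.548.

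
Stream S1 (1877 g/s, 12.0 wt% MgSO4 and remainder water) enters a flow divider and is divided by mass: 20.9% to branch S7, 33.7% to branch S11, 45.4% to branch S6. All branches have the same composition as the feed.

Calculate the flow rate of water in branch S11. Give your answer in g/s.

Branch S11 total = 0.337×1877 = 632.55 g/s.
water in S11 = 0.880×632.55 = 556.64 g/s.

556.6 g/s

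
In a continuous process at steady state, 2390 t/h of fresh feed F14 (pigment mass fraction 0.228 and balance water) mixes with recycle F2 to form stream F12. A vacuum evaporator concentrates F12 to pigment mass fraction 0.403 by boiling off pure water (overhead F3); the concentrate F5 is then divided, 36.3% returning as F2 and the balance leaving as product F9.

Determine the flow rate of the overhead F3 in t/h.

Overall pigment balance (none leaves overhead): pigment in fresh feed = pigment in product, i.e. 2390×0.228 = (1−0.363)·F5·0.403.
F5 = 544.92/(0.403×0.637) = 2122.7 t/h.
Recycle F2 = 0.363×2122.7 = 770.54 t/h.
Combined feed F12 = 2390 + 770.54 = 3160.5 t/h.
Overhead F3 = F12 − F5 = 3160.5 − 2122.7 = 1037.8 t/h.

1038 t/h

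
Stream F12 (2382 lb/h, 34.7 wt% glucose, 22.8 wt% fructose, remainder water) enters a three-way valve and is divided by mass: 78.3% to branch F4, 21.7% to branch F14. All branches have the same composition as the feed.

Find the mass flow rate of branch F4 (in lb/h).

1865 lb/h

Branch F4 flow = 0.783×2382 = 1865.1 lb/h.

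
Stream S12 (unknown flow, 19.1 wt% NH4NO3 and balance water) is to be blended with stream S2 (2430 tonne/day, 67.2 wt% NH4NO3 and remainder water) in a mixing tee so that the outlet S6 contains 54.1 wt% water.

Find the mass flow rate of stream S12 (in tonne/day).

1931 tonne/day

Let S12 be the unknown flow. Total out = 2430 + S12.
water balance: 797.04 + 0.809·S12 = 0.541·(2430 + S12)
(0.809 − 0.541)·S12 = 0.541×2430 − 797.04 = 517.59
S12 = 517.59 / 0.268 = 1931.3 tonne/day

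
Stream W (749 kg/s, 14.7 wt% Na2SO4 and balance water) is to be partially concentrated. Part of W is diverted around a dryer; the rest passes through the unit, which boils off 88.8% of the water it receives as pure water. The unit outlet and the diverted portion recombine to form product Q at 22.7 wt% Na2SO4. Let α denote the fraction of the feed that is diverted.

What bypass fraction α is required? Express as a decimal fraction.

0.535

All 749×0.147 = 110.1 kg/s of Na2SO4 reaches Q, so Q = 110.1/0.227 = 485.04 kg/s and vapour = 263.96 kg/s.
The evaporator receives (1−α)·749 of feed at 0.853 water and removes 0.888 of that water:
0.888×0.853×(1−α)×749 = 263.96
(1−α) = 263.96/567.34 = 0.4653;  α = 0.5347.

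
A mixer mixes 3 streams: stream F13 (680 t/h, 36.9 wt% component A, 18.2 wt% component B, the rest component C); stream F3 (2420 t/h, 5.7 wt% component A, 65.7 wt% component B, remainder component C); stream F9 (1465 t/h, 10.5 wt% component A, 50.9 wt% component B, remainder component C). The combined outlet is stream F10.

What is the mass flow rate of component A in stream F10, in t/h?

542.7 t/h

component A out = component A in = 680×0.369 + 2420×0.057 + 1465×0.105 = 542.68 t/h.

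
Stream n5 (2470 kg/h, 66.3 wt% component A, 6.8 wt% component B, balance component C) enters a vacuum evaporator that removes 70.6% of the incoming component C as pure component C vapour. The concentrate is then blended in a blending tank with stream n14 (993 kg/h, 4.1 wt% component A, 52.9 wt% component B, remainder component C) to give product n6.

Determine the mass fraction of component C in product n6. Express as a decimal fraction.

Vapour removed = 0.706×0.269×2470 = 469.09 kg/h; concentrate = 2000.9 kg/h.
component C reaching the mixer = 195.34 (from concentrate) + 993×0.430 = 622.33 kg/h.
Product flow = 2000.9 + 993 = 2993.9 kg/h; component C fraction = 0.208.

0.208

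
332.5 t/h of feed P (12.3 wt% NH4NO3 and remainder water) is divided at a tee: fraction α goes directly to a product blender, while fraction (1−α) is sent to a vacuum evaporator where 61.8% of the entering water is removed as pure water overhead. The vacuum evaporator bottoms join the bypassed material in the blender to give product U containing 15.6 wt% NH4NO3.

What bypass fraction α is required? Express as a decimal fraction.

All 332.5×0.123 = 40.898 t/h of NH4NO3 reaches U, so U = 40.898/0.156 = 262.16 t/h and vapour = 70.337 t/h.
The evaporator receives (1−α)·332.5 of feed at 0.877 water and removes 0.618 of that water:
0.618×0.877×(1−α)×332.5 = 70.337
(1−α) = 70.337/180.21 = 0.3903;  α = 0.6097.

0.610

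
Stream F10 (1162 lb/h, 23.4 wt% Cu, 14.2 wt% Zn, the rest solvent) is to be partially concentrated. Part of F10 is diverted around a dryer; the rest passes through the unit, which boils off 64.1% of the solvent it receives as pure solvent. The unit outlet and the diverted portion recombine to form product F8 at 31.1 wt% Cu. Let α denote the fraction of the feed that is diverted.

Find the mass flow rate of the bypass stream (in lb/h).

All 1162×0.234 = 271.91 lb/h of Cu reaches F8, so F8 = 271.91/0.311 = 874.3 lb/h and vapour = 287.7 lb/h.
The evaporator receives (1−α)·1162 of feed at 0.624 solvent and removes 0.641 of that solvent:
0.641×0.624×(1−α)×1162 = 287.7
(1−α) = 287.7/464.78 = 0.6190;  α = 0.3810.
Bypass flow = 0.3810×1162 = 442.73 lb/h.

442.7 lb/h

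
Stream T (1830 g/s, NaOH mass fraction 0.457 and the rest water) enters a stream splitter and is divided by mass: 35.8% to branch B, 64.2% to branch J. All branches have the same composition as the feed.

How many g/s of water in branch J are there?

Branch J total = 0.642×1830 = 1174.9 g/s.
water in J = 0.543×1174.9 = 637.95 g/s.

637.9 g/s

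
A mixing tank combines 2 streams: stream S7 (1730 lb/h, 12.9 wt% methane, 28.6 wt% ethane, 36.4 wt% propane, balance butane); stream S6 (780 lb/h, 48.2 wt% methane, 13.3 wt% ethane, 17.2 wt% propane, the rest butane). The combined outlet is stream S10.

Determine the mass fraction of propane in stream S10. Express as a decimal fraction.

Total flow out = 1730 + 780 = 2510 lb/h.
propane in = 1730×0.364 + 780×0.172 = 763.88 lb/h.
propane mass fraction in S10 = 763.88/2510 = 0.304.

0.304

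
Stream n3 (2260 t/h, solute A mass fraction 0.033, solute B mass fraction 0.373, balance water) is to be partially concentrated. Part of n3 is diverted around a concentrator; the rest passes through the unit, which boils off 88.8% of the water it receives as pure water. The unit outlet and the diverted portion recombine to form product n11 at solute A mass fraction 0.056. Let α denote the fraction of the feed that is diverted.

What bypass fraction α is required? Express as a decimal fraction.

All 2260×0.033 = 74.58 t/h of solute A reaches n11, so n11 = 74.58/0.056 = 1331.8 t/h and vapour = 928.21 t/h.
The evaporator receives (1−α)·2260 of feed at 0.594 water and removes 0.888 of that water:
0.888×0.594×(1−α)×2260 = 928.21
(1−α) = 928.21/1192.1 = 0.7786;  α = 0.2214.

0.221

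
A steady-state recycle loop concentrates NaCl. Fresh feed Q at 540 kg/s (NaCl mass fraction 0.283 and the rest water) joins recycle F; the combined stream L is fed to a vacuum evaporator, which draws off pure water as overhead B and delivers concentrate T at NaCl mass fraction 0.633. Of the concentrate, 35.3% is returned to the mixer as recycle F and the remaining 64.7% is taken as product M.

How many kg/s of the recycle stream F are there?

131.7 kg/s

Overall NaCl balance (none leaves overhead): NaCl in fresh feed = NaCl in product, i.e. 540×0.283 = (1−0.353)·T·0.633.
T = 152.82/(0.633×0.647) = 373.14 kg/s.
Recycle F = 0.353×373.14 = 131.72 kg/s.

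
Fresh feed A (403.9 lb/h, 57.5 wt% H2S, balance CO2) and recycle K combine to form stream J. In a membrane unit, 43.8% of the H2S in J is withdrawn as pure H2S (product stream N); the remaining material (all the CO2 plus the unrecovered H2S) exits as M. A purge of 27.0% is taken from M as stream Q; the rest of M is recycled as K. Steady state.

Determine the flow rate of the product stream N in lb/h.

172.5 lb/h

H2S in J: m_A = 403.9×0.575 + (1−0.270)·(1−0.438)·m_A, so m_A = 232.24/0.5897 = 393.8 lb/h.
Product N = 0.438×393.8 = 172.49 lb/h.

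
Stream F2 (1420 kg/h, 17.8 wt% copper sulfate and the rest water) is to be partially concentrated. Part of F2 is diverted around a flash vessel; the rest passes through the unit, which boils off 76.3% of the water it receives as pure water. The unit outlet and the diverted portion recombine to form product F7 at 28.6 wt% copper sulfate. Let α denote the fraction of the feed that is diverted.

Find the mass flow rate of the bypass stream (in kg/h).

565 kg/h

All 1420×0.178 = 252.76 kg/h of copper sulfate reaches F7, so F7 = 252.76/0.286 = 883.78 kg/h and vapour = 536.22 kg/h.
The evaporator receives (1−α)·1420 of feed at 0.822 water and removes 0.763 of that water:
0.763×0.822×(1−α)×1420 = 536.22
(1−α) = 536.22/890.6 = 0.6021;  α = 0.3979.
Bypass flow = 0.3979×1420 = 565.03 kg/h.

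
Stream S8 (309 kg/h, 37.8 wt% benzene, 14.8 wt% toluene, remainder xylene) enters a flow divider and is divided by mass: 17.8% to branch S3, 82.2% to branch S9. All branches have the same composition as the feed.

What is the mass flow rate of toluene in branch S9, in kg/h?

37.59 kg/h

Branch S9 total = 0.822×309 = 254 kg/h.
toluene in S9 = 0.148×254 = 37.592 kg/h.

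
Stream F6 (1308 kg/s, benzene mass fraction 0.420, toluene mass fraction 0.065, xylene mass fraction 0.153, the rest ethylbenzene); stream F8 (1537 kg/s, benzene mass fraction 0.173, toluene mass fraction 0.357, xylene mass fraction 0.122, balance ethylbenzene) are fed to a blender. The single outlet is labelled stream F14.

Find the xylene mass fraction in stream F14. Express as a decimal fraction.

Total flow out = 1308 + 1537 = 2845 kg/s.
xylene in = 1308×0.153 + 1537×0.122 = 387.64 kg/s.
xylene mass fraction in F14 = 387.64/2845 = 0.136.

0.136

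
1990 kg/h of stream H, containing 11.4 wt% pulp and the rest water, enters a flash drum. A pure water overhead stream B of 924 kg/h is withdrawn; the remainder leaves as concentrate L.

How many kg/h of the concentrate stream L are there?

Concentrate = 1990 − 924 = 1066 kg/h.

1066 kg/h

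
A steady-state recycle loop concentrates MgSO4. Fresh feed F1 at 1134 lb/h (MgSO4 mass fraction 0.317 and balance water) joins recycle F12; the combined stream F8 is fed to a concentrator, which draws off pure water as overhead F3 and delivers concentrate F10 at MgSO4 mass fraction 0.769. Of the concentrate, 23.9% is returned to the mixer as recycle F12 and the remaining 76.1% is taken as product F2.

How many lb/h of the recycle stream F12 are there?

146.8 lb/h

Overall MgSO4 balance (none leaves overhead): MgSO4 in fresh feed = MgSO4 in product, i.e. 1134×0.317 = (1−0.239)·F10·0.769.
F10 = 359.48/(0.769×0.761) = 614.27 lb/h.
Recycle F12 = 0.239×614.27 = 146.81 lb/h.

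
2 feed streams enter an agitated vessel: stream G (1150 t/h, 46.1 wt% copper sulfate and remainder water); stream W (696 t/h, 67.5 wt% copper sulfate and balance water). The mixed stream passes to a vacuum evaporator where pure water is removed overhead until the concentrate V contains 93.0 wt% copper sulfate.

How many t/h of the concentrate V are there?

1075 t/h

copper sulfate entering = 1150×0.461 + 696×0.675 = 999.95 t/h.
All copper sulfate reports to V, so V = 999.95/0.930 = 1075.2 t/h.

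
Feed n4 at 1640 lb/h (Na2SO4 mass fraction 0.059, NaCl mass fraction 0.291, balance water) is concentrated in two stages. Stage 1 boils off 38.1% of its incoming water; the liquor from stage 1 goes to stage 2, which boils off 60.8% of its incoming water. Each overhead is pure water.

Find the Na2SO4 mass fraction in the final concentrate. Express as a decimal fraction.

water in feed = 1640×0.650 = 1066 lb/h.
After stage 1: water left = (1−0.381)×1066 = 659.85; stream total = 1233.9 lb/h.
After stage 2: water left = (1−0.608)×659.85 = 258.66; final concentrate = 832.66 lb/h.
Na2SO4 fraction = 96.76/832.66 = 0.116.

0.116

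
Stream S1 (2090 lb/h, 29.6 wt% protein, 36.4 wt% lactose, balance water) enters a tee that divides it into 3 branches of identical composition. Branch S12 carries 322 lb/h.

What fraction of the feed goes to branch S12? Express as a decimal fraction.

0.154

Fraction to S12 = 322/2090 = 0.1541.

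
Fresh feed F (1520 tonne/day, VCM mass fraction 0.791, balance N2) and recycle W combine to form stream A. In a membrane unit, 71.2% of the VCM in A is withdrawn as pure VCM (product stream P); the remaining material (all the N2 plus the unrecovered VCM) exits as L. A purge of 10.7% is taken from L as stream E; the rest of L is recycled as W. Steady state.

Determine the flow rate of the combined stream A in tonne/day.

4588 tonne/day

N2 enters only via F and leaves only via the purge: 1520×0.209 = 0.107×(N2 in L), and the membrane unit passes all N2, so N2 in A = N2 in L = 2969 tonne/day.
VCM in A: m_A = 1520×0.791 + (1−0.107)·(1−0.712)·m_A, so m_A = 1202.3/0.7428 = 1618.6 tonne/day.
A = 1618.6 + 2969 = 4587.6 tonne/day.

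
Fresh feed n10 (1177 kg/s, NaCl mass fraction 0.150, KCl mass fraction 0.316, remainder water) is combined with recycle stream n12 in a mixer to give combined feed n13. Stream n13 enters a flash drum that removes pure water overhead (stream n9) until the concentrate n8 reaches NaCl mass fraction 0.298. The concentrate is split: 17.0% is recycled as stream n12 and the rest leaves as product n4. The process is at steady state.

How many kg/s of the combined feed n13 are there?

1298 kg/s

Overall NaCl balance (none leaves overhead): NaCl in fresh feed = NaCl in product, i.e. 1177×0.150 = (1−0.170)·n8·0.298.
n8 = 176.55/(0.298×0.830) = 713.79 kg/s.
Recycle n12 = 0.170×713.79 = 121.35 kg/s.
Combined feed n13 = 1177 + 121.35 = 1298.3 kg/s.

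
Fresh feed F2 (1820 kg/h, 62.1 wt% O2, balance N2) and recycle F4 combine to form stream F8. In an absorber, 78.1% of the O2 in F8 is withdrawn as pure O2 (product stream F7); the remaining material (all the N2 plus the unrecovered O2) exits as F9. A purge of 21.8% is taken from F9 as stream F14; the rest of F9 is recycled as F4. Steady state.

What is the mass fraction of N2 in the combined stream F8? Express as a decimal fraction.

0.699

N2 enters only via F2 and leaves only via the purge: 1820×0.379 = 0.218×(N2 in F9), and the absorber passes all N2, so N2 in F8 = N2 in F9 = 3164.1 kg/h.
O2 in F8: m_A = 1820×0.621 + (1−0.218)·(1−0.781)·m_A, so m_A = 1130.2/0.8287 = 1363.8 kg/h.
F8 = 1363.8 + 3164.1 = 4527.9 kg/h.
N2 fraction in F8 = 3164.1/4527.9 = 0.699.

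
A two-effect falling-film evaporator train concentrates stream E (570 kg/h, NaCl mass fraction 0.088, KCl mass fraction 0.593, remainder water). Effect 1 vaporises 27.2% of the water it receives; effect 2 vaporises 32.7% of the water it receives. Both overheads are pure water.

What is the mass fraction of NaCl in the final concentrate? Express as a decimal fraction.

water in feed = 570×0.319 = 181.83 kg/h.
After stage 1: water left = (1−0.272)×181.83 = 132.37; stream total = 520.54 kg/h.
After stage 2: water left = (1−0.327)×132.37 = 89.087; final concentrate = 477.26 kg/h.
NaCl fraction = 50.16/477.26 = 0.105.

0.105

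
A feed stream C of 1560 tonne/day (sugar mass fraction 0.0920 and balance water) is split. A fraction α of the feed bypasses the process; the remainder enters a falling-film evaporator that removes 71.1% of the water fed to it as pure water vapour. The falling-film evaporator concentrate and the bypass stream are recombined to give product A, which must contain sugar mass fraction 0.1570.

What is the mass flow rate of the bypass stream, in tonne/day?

559.6 tonne/day

All 1560×0.092 = 143.52 tonne/day of sugar reaches A, so A = 143.52/0.157 = 914.14 tonne/day and vapour = 645.86 tonne/day.
The evaporator receives (1−α)·1560 of feed at 0.908 water and removes 0.711 of that water:
0.711×0.908×(1−α)×1560 = 645.86
(1−α) = 645.86/1007.1 = 0.6413;  α = 0.3587.
Bypass flow = 0.3587×1560 = 559.58 tonne/day.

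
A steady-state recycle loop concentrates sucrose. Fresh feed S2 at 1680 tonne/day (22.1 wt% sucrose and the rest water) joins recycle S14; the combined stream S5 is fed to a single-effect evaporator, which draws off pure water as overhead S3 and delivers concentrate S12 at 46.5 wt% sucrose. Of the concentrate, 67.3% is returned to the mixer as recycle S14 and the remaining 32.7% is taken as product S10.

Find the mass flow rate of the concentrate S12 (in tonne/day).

Overall sucrose balance (none leaves overhead): sucrose in fresh feed = sucrose in product, i.e. 1680×0.221 = (1−0.673)·S12·0.465.
S12 = 371.28/(0.465×0.327) = 2441.7 tonne/day.

2442 tonne/day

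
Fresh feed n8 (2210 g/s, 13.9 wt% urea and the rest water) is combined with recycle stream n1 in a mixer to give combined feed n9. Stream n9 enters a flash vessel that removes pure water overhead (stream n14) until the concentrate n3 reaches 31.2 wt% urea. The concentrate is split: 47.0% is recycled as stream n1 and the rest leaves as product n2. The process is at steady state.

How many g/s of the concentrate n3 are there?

1858 g/s

Overall urea balance (none leaves overhead): urea in fresh feed = urea in product, i.e. 2210×0.139 = (1−0.470)·n3·0.312.
n3 = 307.19/(0.312×0.530) = 1857.7 g/s.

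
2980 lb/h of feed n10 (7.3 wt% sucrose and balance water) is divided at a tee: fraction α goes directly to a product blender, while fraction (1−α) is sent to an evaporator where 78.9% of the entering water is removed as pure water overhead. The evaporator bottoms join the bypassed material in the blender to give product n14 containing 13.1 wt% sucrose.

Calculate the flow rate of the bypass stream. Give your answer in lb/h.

All 2980×0.073 = 217.54 lb/h of sucrose reaches n14, so n14 = 217.54/0.131 = 1660.6 lb/h and vapour = 1319.4 lb/h.
The evaporator receives (1−α)·2980 of feed at 0.927 water and removes 0.789 of that water:
0.789×0.927×(1−α)×2980 = 1319.4
(1−α) = 1319.4/2179.6 = 0.6053;  α = 0.3947.
Bypass flow = 0.3947×2980 = 1176.1 lb/h.

1176 lb/h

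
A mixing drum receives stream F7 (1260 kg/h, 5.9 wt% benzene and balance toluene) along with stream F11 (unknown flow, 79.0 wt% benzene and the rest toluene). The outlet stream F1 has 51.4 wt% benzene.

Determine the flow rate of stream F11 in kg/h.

Let F11 be the unknown flow. Total out = 1260 + F11.
benzene balance: 74.34 + 0.790·F11 = 0.514·(1260 + F11)
(0.790 − 0.514)·F11 = 0.514×1260 − 74.34 = 573.3
F11 = 573.3 / 0.276 = 2077.2 kg/h

2077 kg/h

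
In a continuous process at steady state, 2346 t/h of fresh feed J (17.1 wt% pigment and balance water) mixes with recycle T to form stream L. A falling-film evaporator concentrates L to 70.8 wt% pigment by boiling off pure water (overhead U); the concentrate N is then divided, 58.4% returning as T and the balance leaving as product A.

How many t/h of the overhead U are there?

1779 t/h

Overall pigment balance (none leaves overhead): pigment in fresh feed = pigment in product, i.e. 2346×0.171 = (1−0.584)·N·0.708.
N = 401.17/(0.708×0.416) = 1362.1 t/h.
Recycle T = 0.584×1362.1 = 795.45 t/h.
Combined feed L = 2346 + 795.45 = 3141.4 t/h.
Overhead U = L − N = 3141.4 − 1362.1 = 1779.4 t/h.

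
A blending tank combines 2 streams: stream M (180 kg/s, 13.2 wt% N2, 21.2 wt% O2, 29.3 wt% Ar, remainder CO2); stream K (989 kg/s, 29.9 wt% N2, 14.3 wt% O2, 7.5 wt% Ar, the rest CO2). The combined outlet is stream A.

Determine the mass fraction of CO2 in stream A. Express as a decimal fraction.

0.4645

Total flow out = 180 + 989 = 1169 kg/s.
CO2 in = 180×0.363 + 989×0.483 = 543.03 kg/s.
CO2 mass fraction in A = 543.03/1169 = 0.4645.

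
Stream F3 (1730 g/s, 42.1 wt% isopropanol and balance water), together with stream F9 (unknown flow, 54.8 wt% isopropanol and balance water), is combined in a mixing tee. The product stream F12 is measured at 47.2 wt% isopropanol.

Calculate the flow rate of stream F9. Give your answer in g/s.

Let F9 be the unknown flow. Total out = 1730 + F9.
isopropanol balance: 728.33 + 0.548·F9 = 0.472·(1730 + F9)
(0.548 − 0.472)·F9 = 0.472×1730 − 728.33 = 88.23
F9 = 88.23 / 0.076 = 1160.9 g/s

1161 g/s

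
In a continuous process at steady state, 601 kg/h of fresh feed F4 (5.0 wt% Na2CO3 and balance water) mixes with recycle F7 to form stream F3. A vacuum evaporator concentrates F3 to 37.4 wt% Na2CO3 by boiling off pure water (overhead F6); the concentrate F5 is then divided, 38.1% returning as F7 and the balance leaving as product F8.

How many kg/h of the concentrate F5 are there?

129.8 kg/h

Overall Na2CO3 balance (none leaves overhead): Na2CO3 in fresh feed = Na2CO3 in product, i.e. 601×0.050 = (1−0.381)·F5·0.374.
F5 = 30.05/(0.374×0.619) = 129.8 kg/h.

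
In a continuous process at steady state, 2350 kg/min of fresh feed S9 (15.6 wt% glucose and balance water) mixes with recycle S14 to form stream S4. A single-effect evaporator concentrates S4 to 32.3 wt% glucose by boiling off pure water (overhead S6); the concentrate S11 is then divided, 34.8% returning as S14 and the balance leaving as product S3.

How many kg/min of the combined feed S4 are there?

Overall glucose balance (none leaves overhead): glucose in fresh feed = glucose in product, i.e. 2350×0.156 = (1−0.348)·S11·0.323.
S11 = 366.6/(0.323×0.652) = 1740.8 kg/min.
Recycle S14 = 0.348×1740.8 = 605.79 kg/min.
Combined feed S4 = 2350 + 605.79 = 2955.8 kg/min.

2956 kg/min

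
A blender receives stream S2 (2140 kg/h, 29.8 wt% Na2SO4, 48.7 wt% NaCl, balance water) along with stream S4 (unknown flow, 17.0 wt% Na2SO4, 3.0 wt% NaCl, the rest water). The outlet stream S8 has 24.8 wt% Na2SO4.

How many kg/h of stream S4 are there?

Let S4 be the unknown flow. Total out = 2140 + S4.
Na2SO4 balance: 637.72 + 0.170·S4 = 0.248·(2140 + S4)
(0.170 − 0.248)·S4 = 0.248×2140 − 637.72 = -107
S4 = -107 / -0.078 = 1371.8 kg/h

1372 kg/h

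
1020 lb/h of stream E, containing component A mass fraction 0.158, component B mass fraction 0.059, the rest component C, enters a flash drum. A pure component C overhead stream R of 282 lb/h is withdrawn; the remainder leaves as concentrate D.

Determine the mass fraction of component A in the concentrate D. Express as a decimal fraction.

0.218

component A is not removed: 1020×0.158 = 161.16 lb/h of component A enters D.
Concentrate = 1020 − 282 = 738 lb/h.
Mass fraction = 161.16/738 = 0.218.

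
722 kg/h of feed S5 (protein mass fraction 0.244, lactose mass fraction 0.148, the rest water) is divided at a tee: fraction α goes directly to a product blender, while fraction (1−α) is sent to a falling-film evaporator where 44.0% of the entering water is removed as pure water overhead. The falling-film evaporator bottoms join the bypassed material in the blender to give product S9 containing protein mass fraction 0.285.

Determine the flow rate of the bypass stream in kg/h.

333.7 kg/h

All 722×0.244 = 176.17 kg/h of protein reaches S9, so S9 = 176.17/0.285 = 618.13 kg/h and vapour = 103.87 kg/h.
The evaporator receives (1−α)·722 of feed at 0.608 water and removes 0.440 of that water:
0.440×0.608×(1−α)×722 = 103.87
(1−α) = 103.87/193.15 = 0.5378;  α = 0.4622.
Bypass flow = 0.4622×722 = 333.74 kg/h.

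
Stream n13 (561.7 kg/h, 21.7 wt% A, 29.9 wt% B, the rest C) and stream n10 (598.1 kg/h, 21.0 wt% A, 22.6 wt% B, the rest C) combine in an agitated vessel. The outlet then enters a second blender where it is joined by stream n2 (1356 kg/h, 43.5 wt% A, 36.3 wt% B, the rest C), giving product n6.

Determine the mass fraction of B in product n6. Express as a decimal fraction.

Overall, product flow = 2515.8 kg/h.
B in = 561.7×0.299 + 598.1×0.226 + 1356×0.363 = 795.35 kg/h.
B fraction in n6 = 0.316.

0.316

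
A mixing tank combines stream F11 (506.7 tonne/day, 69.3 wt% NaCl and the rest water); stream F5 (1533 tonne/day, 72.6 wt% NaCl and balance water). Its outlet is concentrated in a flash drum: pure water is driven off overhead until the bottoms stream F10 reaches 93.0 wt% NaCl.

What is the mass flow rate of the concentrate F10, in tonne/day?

1574 tonne/day

NaCl entering = 506.7×0.693 + 1533×0.726 = 1464.1 tonne/day.
All NaCl reports to F10, so F10 = 1464.1/0.930 = 1574.3 tonne/day.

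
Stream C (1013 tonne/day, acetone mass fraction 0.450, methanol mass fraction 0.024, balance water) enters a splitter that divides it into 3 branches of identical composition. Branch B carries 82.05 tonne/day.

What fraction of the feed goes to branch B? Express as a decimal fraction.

0.081

Fraction to B = 82.05/1013 = 0.0810.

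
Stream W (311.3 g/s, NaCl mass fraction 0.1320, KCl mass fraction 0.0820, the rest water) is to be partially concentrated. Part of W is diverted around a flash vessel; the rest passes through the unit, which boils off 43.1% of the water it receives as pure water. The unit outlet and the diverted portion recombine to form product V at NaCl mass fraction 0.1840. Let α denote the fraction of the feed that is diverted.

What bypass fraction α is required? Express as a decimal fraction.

All 311.3×0.132 = 41.092 g/s of NaCl reaches V, so V = 41.092/0.184 = 223.32 g/s and vapour = 87.976 g/s.
The evaporator receives (1−α)·311.3 of feed at 0.786 water and removes 0.431 of that water:
0.431×0.786×(1−α)×311.3 = 87.976
(1−α) = 87.976/105.46 = 0.8342;  α = 0.1658.

0.166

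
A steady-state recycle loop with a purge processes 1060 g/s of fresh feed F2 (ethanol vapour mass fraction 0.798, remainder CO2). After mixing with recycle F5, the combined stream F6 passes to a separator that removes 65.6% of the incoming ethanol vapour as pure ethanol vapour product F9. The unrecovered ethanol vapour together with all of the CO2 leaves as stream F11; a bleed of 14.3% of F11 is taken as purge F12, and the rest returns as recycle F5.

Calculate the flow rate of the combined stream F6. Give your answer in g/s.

2697 g/s

CO2 enters only via F2 and leaves only via the purge: 1060×0.202 = 0.143×(CO2 in F11), and the separator passes all CO2, so CO2 in F6 = CO2 in F11 = 1497.3 g/s.
ethanol vapour in F6: m_A = 1060×0.798 + (1−0.143)·(1−0.656)·m_A, so m_A = 845.88/0.7052 = 1199.5 g/s.
F6 = 1199.5 + 1497.3 = 2696.8 g/s.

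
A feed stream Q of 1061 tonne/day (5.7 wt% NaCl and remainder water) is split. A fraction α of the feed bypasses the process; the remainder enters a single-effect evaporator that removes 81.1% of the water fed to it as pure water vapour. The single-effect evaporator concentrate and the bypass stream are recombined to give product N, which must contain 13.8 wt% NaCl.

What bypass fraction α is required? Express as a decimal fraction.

All 1061×0.057 = 60.477 tonne/day of NaCl reaches N, so N = 60.477/0.138 = 438.24 tonne/day and vapour = 622.76 tonne/day.
The evaporator receives (1−α)·1061 of feed at 0.943 water and removes 0.811 of that water:
0.811×0.943×(1−α)×1061 = 622.76
(1−α) = 622.76/811.42 = 0.7675;  α = 0.2325.

0.233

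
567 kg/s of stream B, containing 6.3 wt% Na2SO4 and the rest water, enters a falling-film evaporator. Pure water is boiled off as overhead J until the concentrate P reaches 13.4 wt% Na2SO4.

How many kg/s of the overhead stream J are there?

Na2SO4 is conserved: 567×0.063 = 35.721 kg/s all reports to the concentrate.
Concentrate = 35.721/(target fraction) = 266.57 kg/s.
Overhead = 567 − 266.57 = 300.43 kg/s.

300.4 kg/s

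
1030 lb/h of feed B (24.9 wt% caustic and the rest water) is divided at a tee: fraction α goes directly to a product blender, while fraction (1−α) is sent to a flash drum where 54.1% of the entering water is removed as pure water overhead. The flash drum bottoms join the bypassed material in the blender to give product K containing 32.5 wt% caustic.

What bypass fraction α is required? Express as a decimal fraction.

All 1030×0.249 = 256.47 lb/h of caustic reaches K, so K = 256.47/0.325 = 789.14 lb/h and vapour = 240.86 lb/h.
The evaporator receives (1−α)·1030 of feed at 0.751 water and removes 0.541 of that water:
0.541×0.751×(1−α)×1030 = 240.86
(1−α) = 240.86/418.48 = 0.5756;  α = 0.4244.

0.424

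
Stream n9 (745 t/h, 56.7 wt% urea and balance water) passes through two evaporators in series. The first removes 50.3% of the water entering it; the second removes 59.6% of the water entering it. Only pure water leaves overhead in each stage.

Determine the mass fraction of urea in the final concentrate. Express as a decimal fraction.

water in feed = 745×0.433 = 322.58 t/h.
After stage 1: water left = (1−0.503)×322.58 = 160.32; stream total = 582.74 t/h.
After stage 2: water left = (1−0.596)×160.32 = 64.771; final concentrate = 487.19 t/h.
urea fraction = 422.41/487.19 = 0.867.

0.867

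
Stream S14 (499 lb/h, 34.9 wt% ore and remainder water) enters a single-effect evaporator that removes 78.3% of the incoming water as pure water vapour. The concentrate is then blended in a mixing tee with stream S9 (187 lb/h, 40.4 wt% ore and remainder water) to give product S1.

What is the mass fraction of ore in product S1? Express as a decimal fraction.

Vapour removed = 0.783×0.651×499 = 254.36 lb/h; concentrate = 244.64 lb/h.
ore reaching the mixer = 174.15 (from concentrate) + 187×0.404 = 249.7 lb/h.
Product flow = 244.64 + 187 = 431.64 lb/h; ore fraction = 0.578.

0.578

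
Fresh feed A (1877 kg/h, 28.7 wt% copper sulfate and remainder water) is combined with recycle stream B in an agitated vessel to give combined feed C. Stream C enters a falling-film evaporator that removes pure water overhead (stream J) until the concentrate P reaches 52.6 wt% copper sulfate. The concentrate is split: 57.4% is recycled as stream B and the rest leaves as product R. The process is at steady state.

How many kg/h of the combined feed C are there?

3257 kg/h

Overall copper sulfate balance (none leaves overhead): copper sulfate in fresh feed = copper sulfate in product, i.e. 1877×0.287 = (1−0.574)·P·0.526.
P = 538.7/(0.526×0.426) = 2404.1 kg/h.
Recycle B = 0.574×2404.1 = 1379.9 kg/h.
Combined feed C = 1877 + 1379.9 = 3256.9 kg/h.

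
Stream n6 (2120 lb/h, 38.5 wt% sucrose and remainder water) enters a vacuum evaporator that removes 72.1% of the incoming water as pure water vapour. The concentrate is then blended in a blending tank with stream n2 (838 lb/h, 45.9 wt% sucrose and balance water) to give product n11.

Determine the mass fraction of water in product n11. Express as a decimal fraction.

Vapour removed = 0.721×0.615×2120 = 940.04 lb/h; concentrate = 1180 lb/h.
water reaching the mixer = 363.76 (from concentrate) + 838×0.541 = 817.12 lb/h.
Product flow = 1180 + 838 = 2018 lb/h; water fraction = 0.405.

0.405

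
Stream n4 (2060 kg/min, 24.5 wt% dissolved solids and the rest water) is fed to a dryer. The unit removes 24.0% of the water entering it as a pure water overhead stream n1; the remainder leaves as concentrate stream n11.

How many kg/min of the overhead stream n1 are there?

373.3 kg/min

water entering = 2060×0.755 = 1555.3 kg/min; overhead removed = 0.240×1555.3 = 373.27 kg/min.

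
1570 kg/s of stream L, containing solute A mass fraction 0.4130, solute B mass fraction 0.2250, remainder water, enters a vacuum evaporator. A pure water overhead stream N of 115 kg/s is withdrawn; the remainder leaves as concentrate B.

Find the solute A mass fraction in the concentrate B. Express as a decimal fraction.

0.4456

solute A is not removed: 1570×0.413 = 648.41 kg/s of solute A enters B.
Concentrate = 1570 − 115 = 1455 kg/s.
Mass fraction = 648.41/1455 = 0.4456.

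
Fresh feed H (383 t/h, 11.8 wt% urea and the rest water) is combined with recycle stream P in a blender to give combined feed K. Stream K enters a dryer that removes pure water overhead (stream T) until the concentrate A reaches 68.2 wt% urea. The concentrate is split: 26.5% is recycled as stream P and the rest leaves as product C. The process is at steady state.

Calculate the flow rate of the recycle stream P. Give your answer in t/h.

Overall urea balance (none leaves overhead): urea in fresh feed = urea in product, i.e. 383×0.118 = (1−0.265)·A·0.682.
A = 45.194/(0.682×0.735) = 90.159 t/h.
Recycle P = 0.265×90.159 = 23.892 t/h.

23.89 t/h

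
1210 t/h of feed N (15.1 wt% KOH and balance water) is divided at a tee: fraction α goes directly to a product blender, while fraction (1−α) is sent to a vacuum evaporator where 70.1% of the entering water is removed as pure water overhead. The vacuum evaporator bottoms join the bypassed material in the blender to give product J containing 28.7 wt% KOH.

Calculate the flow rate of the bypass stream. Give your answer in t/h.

All 1210×0.151 = 182.71 t/h of KOH reaches J, so J = 182.71/0.287 = 636.62 t/h and vapour = 573.38 t/h.
The evaporator receives (1−α)·1210 of feed at 0.849 water and removes 0.701 of that water:
0.701×0.849×(1−α)×1210 = 573.38
(1−α) = 573.38/720.13 = 0.7962;  α = 0.2038.
Bypass flow = 0.2038×1210 = 246.58 t/h.

246.6 t/h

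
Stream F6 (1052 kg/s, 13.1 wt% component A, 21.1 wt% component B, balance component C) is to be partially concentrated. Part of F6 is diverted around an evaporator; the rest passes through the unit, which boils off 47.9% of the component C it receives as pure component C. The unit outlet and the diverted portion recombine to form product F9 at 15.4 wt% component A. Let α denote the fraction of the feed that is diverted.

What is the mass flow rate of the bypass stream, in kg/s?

All 1052×0.131 = 137.81 kg/s of component A reaches F9, so F9 = 137.81/0.154 = 894.88 kg/s and vapour = 157.12 kg/s.
The evaporator receives (1−α)·1052 of feed at 0.658 component C and removes 0.479 of that component C:
0.479×0.658×(1−α)×1052 = 157.12
(1−α) = 157.12/331.57 = 0.4739;  α = 0.5261.
Bypass flow = 0.5261×1052 = 553.5 kg/s.

553.5 kg/s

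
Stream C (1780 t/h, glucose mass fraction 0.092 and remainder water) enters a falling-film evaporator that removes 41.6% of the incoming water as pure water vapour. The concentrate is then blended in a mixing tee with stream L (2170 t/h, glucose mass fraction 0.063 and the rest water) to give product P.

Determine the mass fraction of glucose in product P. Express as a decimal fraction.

0.092

Vapour removed = 0.416×0.908×1780 = 672.36 t/h; concentrate = 1107.6 t/h.
glucose reaching the mixer = 163.76 (from concentrate) + 2170×0.063 = 300.47 t/h.
Product flow = 1107.6 + 2170 = 3277.6 t/h; glucose fraction = 0.092.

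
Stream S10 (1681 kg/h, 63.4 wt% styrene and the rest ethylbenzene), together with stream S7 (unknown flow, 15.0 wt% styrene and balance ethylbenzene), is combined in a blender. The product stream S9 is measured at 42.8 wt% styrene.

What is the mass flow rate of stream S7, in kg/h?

Let S7 be the unknown flow. Total out = 1681 + S7.
styrene balance: 1065.8 + 0.150·S7 = 0.428·(1681 + S7)
(0.150 − 0.428)·S7 = 0.428×1681 − 1065.8 = -346.29
S7 = -346.29 / -0.278 = 1245.6 kg/h

1246 kg/h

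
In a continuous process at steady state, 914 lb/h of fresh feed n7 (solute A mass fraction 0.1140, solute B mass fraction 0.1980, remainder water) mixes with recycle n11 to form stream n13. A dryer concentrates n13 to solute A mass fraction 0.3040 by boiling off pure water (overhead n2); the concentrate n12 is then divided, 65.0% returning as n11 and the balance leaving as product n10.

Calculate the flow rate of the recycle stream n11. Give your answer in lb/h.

Overall solute A balance (none leaves overhead): solute A in fresh feed = solute A in product, i.e. 914×0.114 = (1−0.650)·n12·0.304.
n12 = 104.2/(0.304×0.350) = 979.29 lb/h.
Recycle n11 = 0.650×979.29 = 636.54 lb/h.

636.5 lb/h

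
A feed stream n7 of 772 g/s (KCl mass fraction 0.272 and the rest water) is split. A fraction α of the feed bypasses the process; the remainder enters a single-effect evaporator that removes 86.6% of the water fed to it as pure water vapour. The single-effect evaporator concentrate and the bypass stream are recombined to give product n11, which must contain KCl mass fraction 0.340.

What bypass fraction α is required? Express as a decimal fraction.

All 772×0.272 = 209.98 g/s of KCl reaches n11, so n11 = 209.98/0.340 = 617.6 g/s and vapour = 154.4 g/s.
The evaporator receives (1−α)·772 of feed at 0.728 water and removes 0.866 of that water:
0.866×0.728×(1−α)×772 = 154.4
(1−α) = 154.4/486.71 = 0.3172;  α = 0.6828.

0.683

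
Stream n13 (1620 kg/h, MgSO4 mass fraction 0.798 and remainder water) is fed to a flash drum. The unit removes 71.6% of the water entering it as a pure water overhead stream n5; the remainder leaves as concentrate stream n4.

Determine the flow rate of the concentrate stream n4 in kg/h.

water entering = 1620×0.202 = 327.24 kg/h; overhead removed = 0.716×327.24 = 234.3 kg/h.
Concentrate = 1620 − 234.3 = 1385.7 kg/h.

1386 kg/h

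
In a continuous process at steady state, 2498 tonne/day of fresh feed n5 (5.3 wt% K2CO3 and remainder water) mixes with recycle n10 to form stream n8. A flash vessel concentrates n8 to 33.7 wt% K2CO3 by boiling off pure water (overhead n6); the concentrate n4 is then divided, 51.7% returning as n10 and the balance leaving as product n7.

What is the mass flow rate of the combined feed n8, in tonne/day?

Overall K2CO3 balance (none leaves overhead): K2CO3 in fresh feed = K2CO3 in product, i.e. 2498×0.053 = (1−0.517)·n4·0.337.
n4 = 132.39/(0.337×0.483) = 813.38 tonne/day.
Recycle n10 = 0.517×813.38 = 420.52 tonne/day.
Combined feed n8 = 2498 + 420.52 = 2918.5 tonne/day.

2919 tonne/day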